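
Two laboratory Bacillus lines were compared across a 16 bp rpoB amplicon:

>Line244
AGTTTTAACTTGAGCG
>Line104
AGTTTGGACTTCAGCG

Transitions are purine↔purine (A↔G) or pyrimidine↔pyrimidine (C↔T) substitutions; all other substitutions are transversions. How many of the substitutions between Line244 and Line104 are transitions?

Differing sites — 6:T/G (Tv); 7:A/G (Ti); 12:G/C (Tv).
Of the 3 differences, 1 transition and 2 transversions, so the answer is 1.

1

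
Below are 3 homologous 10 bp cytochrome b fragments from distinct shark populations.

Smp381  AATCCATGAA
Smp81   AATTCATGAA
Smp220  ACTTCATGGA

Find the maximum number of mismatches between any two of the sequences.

Pairwise Hamming distances:
  Smp381 vs Smp81: 1
  Smp381 vs Smp220: 3
  Smp81 vs Smp220: 2
The largest is 3, between Smp381 and Smp220.

3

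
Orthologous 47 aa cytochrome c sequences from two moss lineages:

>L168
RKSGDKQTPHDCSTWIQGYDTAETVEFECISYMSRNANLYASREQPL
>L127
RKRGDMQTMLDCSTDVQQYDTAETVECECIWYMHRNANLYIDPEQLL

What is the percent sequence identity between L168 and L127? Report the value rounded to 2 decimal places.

Mismatches occur at site 3 (S↔R), site 6 (K↔M), site 9 (P↔M), site 10 (H↔L), site 15 (W↔D), site 16 (I↔V), site 18 (G↔Q), site 27 (F↔C), site 31 (S↔W), site 34 (S↔H), site 41 (A↔I), site 42 (S↔D), site 43 (R↔P), site 46 (P↔L).
33 of the 47 sites match, so the percent identity is 33/47 × 100 = 70.21%.

70.21%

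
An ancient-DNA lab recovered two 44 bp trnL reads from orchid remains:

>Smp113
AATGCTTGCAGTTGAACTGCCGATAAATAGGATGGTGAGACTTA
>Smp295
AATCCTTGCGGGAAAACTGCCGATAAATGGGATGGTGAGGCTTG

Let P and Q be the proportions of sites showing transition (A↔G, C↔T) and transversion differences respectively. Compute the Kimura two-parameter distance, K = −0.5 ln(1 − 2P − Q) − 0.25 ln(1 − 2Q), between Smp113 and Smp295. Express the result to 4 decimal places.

The sequences differ at positions 4 (G/C, transversion), 10 (A/G, transition), 12 (T/G, transversion), 13 (T/A, transversion), 14 (G/A, transition), 29 (A/G, transition), 40 (A/G, transition), 44 (A/G, transition).
Of the 8 differences, 5 transitions and 3 transversions over 44 sites: P = 5/44 = 0.113636, Q = 3/44 = 0.068182.
d = −0.5·ln(0.704546) − 0.25·ln(0.863636) = −0.5·(-0.350202) − 0.25·(-0.146604) = 0.2118.

0.2118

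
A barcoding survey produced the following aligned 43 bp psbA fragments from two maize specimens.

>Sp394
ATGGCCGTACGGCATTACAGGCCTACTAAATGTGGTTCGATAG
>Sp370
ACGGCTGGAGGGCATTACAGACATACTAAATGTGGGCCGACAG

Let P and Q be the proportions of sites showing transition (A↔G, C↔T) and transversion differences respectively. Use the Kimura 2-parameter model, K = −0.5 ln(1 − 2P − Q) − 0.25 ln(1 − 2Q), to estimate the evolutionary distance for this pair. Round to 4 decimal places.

0.2484

Differing sites — 2:T/C (Ti); 6:C/T (Ti); 8:T/G (Tv); 10:C/G (Tv); 21:G/A (Ti); 23:C/A (Tv); 36:T/G (Tv); 37:T/C (Ti); 41:T/C (Ti).
Of the 9 differences, 5 transitions and 4 transversions over 43 sites: P = 5/43 = 0.116279, Q = 4/43 = 0.093023.
d = −0.5·ln(0.674419) − 0.25·ln(0.813954) = −0.5·(-0.393904) − 0.25·(-0.205851) = 0.2484.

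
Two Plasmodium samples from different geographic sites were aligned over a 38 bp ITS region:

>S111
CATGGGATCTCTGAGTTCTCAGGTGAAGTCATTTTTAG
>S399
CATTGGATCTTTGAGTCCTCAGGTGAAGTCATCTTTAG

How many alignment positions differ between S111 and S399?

4

The sequences differ at positions 4 (G/T), 11 (C/T), 17 (T/C), 33 (T/C).
That gives 4 mismatches out of 38 aligned sites, so the Hamming distance is 4.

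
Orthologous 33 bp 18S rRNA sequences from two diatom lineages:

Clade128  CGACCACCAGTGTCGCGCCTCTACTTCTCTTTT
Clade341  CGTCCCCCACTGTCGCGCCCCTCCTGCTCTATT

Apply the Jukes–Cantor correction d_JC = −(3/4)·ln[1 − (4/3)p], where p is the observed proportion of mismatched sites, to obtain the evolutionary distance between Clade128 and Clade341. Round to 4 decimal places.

0.2493

Differing sites — 3:A/T; 6:A/C; 10:G/C; 20:T/C; 23:A/C; 26:T/G; 31:T/A.
p = 7/33 = 0.212121.
d = −0.75 · ln(1 − (4/3)·0.212121) = −0.75 · ln(0.717172) = −0.75 · (-0.332440) = 0.2493.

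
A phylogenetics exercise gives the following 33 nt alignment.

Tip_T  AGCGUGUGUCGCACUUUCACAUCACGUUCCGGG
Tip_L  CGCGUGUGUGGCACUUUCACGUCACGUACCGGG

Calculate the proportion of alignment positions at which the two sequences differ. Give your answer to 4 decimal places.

The sequences differ at positions 1 (A/C), 10 (C/G), 21 (A/G), 28 (U/A).
There are 4 differences over 33 sites, so p = 4/33 = 0.1212.

0.1212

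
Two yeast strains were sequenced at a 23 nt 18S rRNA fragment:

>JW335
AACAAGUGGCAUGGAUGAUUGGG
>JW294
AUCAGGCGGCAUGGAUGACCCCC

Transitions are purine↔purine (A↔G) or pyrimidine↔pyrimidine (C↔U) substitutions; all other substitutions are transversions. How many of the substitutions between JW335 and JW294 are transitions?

4

The sequences differ at positions 2 (A/U, transversion), 5 (A/G, transition), 7 (U/C, transition), 19 (U/C, transition), 20 (U/C, transition), 21 (G/C, transversion), 22 (G/C, transversion), 23 (G/C, transversion).
Of the 8 differences, 4 transitions and 4 transversions, so the answer is 4.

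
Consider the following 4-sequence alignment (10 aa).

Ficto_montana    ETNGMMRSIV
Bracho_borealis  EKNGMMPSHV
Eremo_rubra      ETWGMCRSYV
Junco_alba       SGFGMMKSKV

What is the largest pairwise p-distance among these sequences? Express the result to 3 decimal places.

0.600

Pairwise Hamming distances:
  Ficto_montana vs Bracho_borealis: 3
  Ficto_montana vs Eremo_rubra: 3
  Ficto_montana vs Junco_alba: 5
  Bracho_borealis vs Eremo_rubra: 5
  Bracho_borealis vs Junco_alba: 5
  Eremo_rubra vs Junco_alba: 6
The largest is 6 mismatches, between Eremo_rubra and Junco_alba; p = 6/10 = 0.600.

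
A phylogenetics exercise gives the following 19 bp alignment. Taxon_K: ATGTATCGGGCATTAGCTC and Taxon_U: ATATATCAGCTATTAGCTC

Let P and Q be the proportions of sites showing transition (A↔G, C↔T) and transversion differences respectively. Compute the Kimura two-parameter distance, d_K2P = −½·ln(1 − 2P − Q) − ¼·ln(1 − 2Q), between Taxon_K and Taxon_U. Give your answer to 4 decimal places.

Differing sites — 3:G/A (Ti); 8:G/A (Ti); 10:G/C (Tv); 11:C/T (Ti).
Of the 4 differences, 3 transitions and 1 transversion over 19 sites: P = 3/19 = 0.157895, Q = 1/19 = 0.052632.
d = −0.5·ln(0.631578) − 0.25·ln(0.894736) = −0.5·(-0.459534) − 0.25·(-0.111227) = 0.2576.

0.2576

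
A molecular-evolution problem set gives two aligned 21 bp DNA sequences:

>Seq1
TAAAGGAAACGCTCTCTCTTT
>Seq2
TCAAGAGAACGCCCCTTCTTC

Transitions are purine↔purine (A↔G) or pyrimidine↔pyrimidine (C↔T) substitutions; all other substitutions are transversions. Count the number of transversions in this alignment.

1

The sequences differ at positions 2 (A/C, transversion), 6 (G/A, transition), 7 (A/G, transition), 13 (T/C, transition), 15 (T/C, transition), 16 (C/T, transition), 21 (T/C, transition).
Of the 7 differences, 6 transitions and 1 transversion, so the answer is 1.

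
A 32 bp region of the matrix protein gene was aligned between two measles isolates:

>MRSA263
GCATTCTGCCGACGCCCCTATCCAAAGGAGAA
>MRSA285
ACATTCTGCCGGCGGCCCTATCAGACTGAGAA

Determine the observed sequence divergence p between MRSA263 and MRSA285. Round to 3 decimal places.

Mismatches occur at site 1 (G→A), site 12 (A→G), site 15 (C→G), site 23 (C→A), site 24 (A→G), site 26 (A→C), site 27 (G→T).
There are 7 differences over 32 sites, so p = 7/32 = 0.219.

0.219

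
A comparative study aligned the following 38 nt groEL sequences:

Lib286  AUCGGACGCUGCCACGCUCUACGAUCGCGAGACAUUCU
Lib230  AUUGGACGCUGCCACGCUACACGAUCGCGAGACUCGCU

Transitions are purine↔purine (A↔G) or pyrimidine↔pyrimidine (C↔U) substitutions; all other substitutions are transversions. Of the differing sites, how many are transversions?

Mismatches occur at site 3 (C/U, transition), site 19 (C/A, transversion), site 20 (U/C, transition), site 34 (A/U, transversion), site 35 (U/C, transition), site 36 (U/G, transversion).
Of the 6 differences, 3 transitions and 3 transversions, so the answer is 3.

3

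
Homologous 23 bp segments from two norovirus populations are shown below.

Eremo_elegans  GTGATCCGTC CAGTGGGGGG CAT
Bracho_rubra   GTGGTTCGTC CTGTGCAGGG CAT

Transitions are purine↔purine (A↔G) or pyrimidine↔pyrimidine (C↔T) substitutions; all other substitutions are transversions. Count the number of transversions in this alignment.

The sequences differ at positions 4 (A/G, transition), 6 (C/T, transition), 12 (A/T, transversion), 16 (G/C, transversion), 17 (G/A, transition).
Of the 5 differences, 3 transitions and 2 transversions, so the answer is 2.

2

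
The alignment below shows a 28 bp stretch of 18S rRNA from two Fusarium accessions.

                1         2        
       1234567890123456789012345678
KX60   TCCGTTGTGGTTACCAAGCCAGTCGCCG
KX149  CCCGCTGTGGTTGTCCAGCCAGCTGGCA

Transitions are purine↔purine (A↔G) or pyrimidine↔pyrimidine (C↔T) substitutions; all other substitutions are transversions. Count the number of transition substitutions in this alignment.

7

Differing sites — 1:T/C (Ti); 5:T/C (Ti); 13:A/G (Ti); 14:C/T (Ti); 16:A/C (Tv); 23:T/C (Ti); 24:C/T (Ti); 26:C/G (Tv); 28:G/A (Ti).
Of the 9 differences, 7 transitions and 2 transversions, so the answer is 7.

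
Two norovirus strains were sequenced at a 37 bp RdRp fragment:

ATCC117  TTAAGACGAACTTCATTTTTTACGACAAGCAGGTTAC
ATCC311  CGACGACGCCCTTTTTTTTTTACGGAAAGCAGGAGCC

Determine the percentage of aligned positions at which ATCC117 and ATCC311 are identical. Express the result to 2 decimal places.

Mismatches occur at site 1 (T/C), site 2 (T/G), site 4 (A/C), site 9 (A/C), site 10 (A/C), site 14 (C/T), site 15 (A/T), site 25 (A/G), site 26 (C/A), site 34 (T/A), site 35 (T/G), site 36 (A/C).
25 of the 37 sites match, so the percent identity is 25/37 × 100 = 67.57%.

67.57%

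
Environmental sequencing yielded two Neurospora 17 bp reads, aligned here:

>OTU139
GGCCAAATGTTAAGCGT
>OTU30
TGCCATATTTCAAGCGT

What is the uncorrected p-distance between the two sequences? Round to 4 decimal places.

0.2353

Differing sites — 1:G/T; 6:A/T; 9:G/T; 11:T/C.
There are 4 differences over 17 sites, so p = 4/17 = 0.2353.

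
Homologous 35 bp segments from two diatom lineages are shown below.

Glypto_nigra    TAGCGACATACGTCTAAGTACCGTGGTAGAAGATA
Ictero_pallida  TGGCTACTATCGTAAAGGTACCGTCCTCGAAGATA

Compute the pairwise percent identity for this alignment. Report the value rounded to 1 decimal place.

68.6%

Differing sites — 2:A/G; 5:G/T; 8:A/T; 9:T/A; 10:A/T; 14:C/A; 15:T/A; 17:A/G; 25:G/C; 26:G/C; 28:A/C.
24 of the 35 sites match, so the percent identity is 24/35 × 100 = 68.6%.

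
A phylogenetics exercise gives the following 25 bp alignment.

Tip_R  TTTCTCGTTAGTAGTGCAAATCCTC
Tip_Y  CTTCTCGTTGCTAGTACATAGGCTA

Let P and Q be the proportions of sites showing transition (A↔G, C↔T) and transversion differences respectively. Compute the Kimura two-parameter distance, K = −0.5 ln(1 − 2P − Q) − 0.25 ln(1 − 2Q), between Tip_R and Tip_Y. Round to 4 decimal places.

Mismatches occur at site 1 (T→C, transition), site 10 (A→G, transition), site 11 (G→C, transversion), site 16 (G→A, transition), site 19 (A→T, transversion), site 21 (T→G, transversion), site 22 (C→G, transversion), site 25 (C→A, transversion).
Of the 8 differences, 3 transitions and 5 transversions over 25 sites: P = 3/25 = 0.120000, Q = 5/25 = 0.200000.
d = −0.5·ln(0.560000) − 0.25·ln(0.600000) = −0.5·(-0.579818) − 0.25·(-0.510826) = 0.4176.

0.4176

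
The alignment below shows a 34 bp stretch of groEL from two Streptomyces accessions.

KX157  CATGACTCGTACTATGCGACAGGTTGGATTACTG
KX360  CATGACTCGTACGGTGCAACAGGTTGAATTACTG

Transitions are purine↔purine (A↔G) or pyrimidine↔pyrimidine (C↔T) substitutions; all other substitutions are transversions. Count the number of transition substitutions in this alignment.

3

Mismatches occur at site 13 (T↔G, transversion), site 14 (A↔G, transition), site 18 (G↔A, transition), site 27 (G↔A, transition).
Of the 4 differences, 3 transitions and 1 transversion, so the answer is 3.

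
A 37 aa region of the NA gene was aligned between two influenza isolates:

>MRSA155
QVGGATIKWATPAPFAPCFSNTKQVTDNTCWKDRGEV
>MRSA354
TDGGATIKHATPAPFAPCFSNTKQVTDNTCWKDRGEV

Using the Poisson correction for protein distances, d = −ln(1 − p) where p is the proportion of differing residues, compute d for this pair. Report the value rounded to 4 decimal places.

The sequences differ at positions 1 (Q/T), 2 (V/D), 9 (W/H).
p = 3/37 = 0.081081.
d = −ln(1 − 0.081081) = −ln(0.918919) = 0.0846.

0.0846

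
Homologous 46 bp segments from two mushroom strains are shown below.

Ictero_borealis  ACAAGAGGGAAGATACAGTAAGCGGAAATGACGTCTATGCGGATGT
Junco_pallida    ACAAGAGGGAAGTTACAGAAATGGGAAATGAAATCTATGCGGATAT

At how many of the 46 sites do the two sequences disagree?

7

Differing sites — 13:A/T; 19:T/A; 22:G/T; 23:C/G; 32:C/A; 33:G/A; 45:G/A.
That gives 7 mismatches out of 46 aligned sites, so the Hamming distance is 7.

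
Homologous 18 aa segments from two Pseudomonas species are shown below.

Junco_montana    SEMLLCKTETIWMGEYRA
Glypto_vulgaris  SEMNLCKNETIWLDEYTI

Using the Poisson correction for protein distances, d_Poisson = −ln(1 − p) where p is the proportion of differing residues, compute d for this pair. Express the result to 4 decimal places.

0.4055

Differing sites — 4:L/N; 8:T/N; 13:M/L; 14:G/D; 17:R/T; 18:A/I.
p = 6/18 = 0.333333.
d = −ln(1 − 0.333333) = −ln(0.666667) = 0.4055.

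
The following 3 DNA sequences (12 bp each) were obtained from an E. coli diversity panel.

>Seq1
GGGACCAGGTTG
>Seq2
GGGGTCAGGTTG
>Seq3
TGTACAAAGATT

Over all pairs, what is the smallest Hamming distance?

Pairwise Hamming distances:
  Seq1 vs Seq2: 2
  Seq1 vs Seq3: 6
  Seq2 vs Seq3: 8
The smallest is 2, between Seq1 and Seq2.

2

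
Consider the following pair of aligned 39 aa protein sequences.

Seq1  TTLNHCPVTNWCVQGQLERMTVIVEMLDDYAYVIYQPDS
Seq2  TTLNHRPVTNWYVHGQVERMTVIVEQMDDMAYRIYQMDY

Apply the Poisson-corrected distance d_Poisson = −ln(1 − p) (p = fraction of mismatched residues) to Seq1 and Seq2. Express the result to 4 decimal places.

0.2963

Mismatches occur at site 6 (C/R), site 12 (C/Y), site 14 (Q/H), site 17 (L/V), site 26 (M/Q), site 27 (L/M), site 30 (Y/M), site 33 (V/R), site 37 (P/M), site 39 (S/Y).
p = 10/39 = 0.256410.
d = −ln(1 − 0.256410) = −ln(0.743590) = 0.2963.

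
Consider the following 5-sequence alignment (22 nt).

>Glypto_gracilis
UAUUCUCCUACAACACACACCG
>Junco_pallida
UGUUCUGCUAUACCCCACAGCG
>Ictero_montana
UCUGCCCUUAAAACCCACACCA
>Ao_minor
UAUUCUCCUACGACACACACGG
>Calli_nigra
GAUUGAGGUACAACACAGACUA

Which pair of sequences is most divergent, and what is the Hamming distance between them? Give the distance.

Pairwise Hamming distances:
  Glypto_gracilis vs Junco_pallida: 6
  Glypto_gracilis vs Ictero_montana: 7
  Glypto_gracilis vs Ao_minor: 2
  Glypto_gracilis vs Calli_nigra: 8
  Junco_pallida vs Ictero_montana: 9
  Junco_pallida vs Ao_minor: 8
  Junco_pallida vs Calli_nigra: 12
  Ictero_montana vs Ao_minor: 9
  Ictero_montana vs Calli_nigra: 11
  Ao_minor vs Calli_nigra: 9
The largest is 12, between Junco_pallida and Calli_nigra.

12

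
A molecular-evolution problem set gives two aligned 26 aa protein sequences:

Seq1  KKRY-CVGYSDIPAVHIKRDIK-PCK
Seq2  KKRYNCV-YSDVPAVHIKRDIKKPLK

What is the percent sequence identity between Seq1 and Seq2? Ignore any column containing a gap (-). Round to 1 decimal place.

91.3%

Excluding the 3 gap columns leaves 23 comparable sites.
Differing sites — 12:I/V; 25:C/L.
21 of the 23 comparable sites match, so the percent identity is 21/23 × 100 = 91.3%.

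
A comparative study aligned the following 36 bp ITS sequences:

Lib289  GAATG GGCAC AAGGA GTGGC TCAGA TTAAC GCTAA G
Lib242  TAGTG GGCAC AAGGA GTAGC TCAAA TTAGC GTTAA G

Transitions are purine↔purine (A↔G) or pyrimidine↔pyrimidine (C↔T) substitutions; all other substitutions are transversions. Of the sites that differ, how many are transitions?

5

The sequences differ at positions 1 (G/T, transversion), 3 (A/G, transition), 18 (G/A, transition), 24 (G/A, transition), 29 (A/G, transition), 32 (C/T, transition).
Of the 6 differences, 5 transitions and 1 transversion, so the answer is 5.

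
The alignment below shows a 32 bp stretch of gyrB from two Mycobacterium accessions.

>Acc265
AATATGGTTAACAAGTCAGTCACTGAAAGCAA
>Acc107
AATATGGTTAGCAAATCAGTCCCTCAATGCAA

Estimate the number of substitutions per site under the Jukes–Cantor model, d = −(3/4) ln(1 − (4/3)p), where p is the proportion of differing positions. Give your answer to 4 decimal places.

The sequences differ at positions 11 (A/G), 15 (G/A), 22 (A/C), 25 (G/C), 28 (A/T).
p = 5/32 = 0.156250.
d = −0.75 · ln(1 − (4/3)·0.156250) = −0.75 · ln(0.791667) = −0.75 · (-0.233614) = 0.1752.

0.1752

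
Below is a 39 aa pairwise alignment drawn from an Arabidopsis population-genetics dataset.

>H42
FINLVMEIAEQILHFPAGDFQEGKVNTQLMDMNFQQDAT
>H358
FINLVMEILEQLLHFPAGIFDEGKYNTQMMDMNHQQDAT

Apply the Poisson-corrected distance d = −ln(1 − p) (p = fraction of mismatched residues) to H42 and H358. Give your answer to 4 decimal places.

0.1978

The sequences differ at positions 9 (A/L), 12 (I/L), 19 (D/I), 21 (Q/D), 25 (V/Y), 29 (L/M), 34 (F/H).
p = 7/39 = 0.179487.
d = −ln(1 − 0.179487) = −ln(0.820513) = 0.1978.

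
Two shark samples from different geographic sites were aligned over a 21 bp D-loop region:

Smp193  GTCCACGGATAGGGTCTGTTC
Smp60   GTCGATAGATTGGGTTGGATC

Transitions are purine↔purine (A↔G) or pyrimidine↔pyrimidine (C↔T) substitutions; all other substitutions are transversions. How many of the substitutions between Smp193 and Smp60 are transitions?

3

The sequences differ at positions 4 (C/G, transversion), 6 (C/T, transition), 7 (G/A, transition), 11 (A/T, transversion), 16 (C/T, transition), 17 (T/G, transversion), 19 (T/A, transversion).
Of the 7 differences, 3 transitions and 4 transversions, so the answer is 3.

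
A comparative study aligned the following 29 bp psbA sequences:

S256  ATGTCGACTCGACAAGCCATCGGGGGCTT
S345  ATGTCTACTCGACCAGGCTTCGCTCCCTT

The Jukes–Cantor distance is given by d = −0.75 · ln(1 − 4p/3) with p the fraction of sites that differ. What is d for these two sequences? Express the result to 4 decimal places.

The sequences differ at positions 6 (G/T), 14 (A/C), 17 (C/G), 19 (A/T), 23 (G/C), 24 (G/T), 25 (G/C), 26 (G/C).
p = 8/29 = 0.275862.
d = −0.75 · ln(1 − (4/3)·0.275862) = −0.75 · ln(0.632184) = −0.75 · (-0.458575) = 0.3439.

0.3439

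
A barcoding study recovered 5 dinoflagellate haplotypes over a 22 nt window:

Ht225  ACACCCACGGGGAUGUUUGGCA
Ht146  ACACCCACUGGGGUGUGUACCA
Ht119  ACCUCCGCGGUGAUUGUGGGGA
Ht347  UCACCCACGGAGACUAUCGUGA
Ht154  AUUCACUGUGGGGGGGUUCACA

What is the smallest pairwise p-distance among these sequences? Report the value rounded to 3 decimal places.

0.227

Pairwise Hamming distances:
  Ht225 vs Ht146: 5
  Ht225 vs Ht119: 8
  Ht225 vs Ht347: 8
  Ht225 vs Ht154: 11
  Ht146 vs Ht119: 13
  Ht146 vs Ht347: 12
  Ht146 vs Ht154: 10
  Ht119 vs Ht347: 9
  Ht119 vs Ht154: 15
  Ht347 vs Ht154: 16
The smallest is 5 mismatches, between Ht225 and Ht146; p = 5/22 = 0.227.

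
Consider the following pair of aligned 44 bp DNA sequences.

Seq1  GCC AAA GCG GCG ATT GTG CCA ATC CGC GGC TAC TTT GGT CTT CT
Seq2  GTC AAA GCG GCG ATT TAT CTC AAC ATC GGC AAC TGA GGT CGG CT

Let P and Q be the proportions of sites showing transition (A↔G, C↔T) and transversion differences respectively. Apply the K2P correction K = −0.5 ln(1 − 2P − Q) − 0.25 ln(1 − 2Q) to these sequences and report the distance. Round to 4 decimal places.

The sequences differ at positions 2 (C/T, transition), 16 (G/T, transversion), 17 (T/A, transversion), 18 (G/T, transversion), 20 (C/T, transition), 21 (A/C, transversion), 23 (T/A, transversion), 25 (C/A, transversion), 26 (G/T, transversion), 31 (T/A, transversion), 35 (T/G, transversion), 36 (T/A, transversion), 41 (T/G, transversion), 42 (T/G, transversion).
Of the 14 differences, 2 transitions and 12 transversions over 44 sites: P = 2/44 = 0.045455, Q = 12/44 = 0.272727.
d = −0.5·ln(0.636363) − 0.25·ln(0.454546) = −0.5·(-0.451986) − 0.25·(-0.788456) = 0.4231.

0.4231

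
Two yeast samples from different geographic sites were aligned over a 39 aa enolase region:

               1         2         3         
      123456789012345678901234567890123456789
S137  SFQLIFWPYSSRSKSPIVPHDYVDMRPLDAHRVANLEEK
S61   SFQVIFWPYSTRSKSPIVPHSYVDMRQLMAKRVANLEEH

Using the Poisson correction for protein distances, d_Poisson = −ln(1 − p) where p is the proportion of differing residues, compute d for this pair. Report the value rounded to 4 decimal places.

0.1978

Mismatches occur at site 4 (L→V), site 11 (S→T), site 21 (D→S), site 27 (P→Q), site 29 (D→M), site 31 (H→K), site 39 (K→H).
p = 7/39 = 0.179487.
d = −ln(1 − 0.179487) = −ln(0.820513) = 0.1978.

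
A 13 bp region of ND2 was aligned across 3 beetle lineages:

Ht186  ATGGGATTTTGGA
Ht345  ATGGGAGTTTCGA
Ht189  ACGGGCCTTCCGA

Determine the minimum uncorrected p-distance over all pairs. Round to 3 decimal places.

Pairwise Hamming distances:
  Ht186 vs Ht345: 2
  Ht186 vs Ht189: 5
  Ht345 vs Ht189: 4
The smallest is 2 mismatches, between Ht186 and Ht345; p = 2/13 = 0.154.

0.154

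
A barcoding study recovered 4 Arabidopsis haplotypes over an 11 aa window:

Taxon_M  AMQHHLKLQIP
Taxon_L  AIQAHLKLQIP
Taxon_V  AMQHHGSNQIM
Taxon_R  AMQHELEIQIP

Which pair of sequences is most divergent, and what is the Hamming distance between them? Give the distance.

Pairwise Hamming distances:
  Taxon_M vs Taxon_L: 2
  Taxon_M vs Taxon_V: 4
  Taxon_M vs Taxon_R: 3
  Taxon_L vs Taxon_V: 6
  Taxon_L vs Taxon_R: 5
  Taxon_V vs Taxon_R: 5
The largest is 6, between Taxon_L and Taxon_V.

6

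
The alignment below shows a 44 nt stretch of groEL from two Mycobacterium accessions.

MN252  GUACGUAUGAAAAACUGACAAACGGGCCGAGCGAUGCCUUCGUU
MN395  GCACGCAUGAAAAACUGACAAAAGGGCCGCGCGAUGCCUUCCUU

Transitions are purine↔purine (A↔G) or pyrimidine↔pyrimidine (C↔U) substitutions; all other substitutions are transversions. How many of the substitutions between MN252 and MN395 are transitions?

Mismatches occur at site 2 (U↔C, transition), site 6 (U↔C, transition), site 23 (C↔A, transversion), site 30 (A↔C, transversion), site 42 (G↔C, transversion).
Of the 5 differences, 2 transitions and 3 transversions, so the answer is 2.

2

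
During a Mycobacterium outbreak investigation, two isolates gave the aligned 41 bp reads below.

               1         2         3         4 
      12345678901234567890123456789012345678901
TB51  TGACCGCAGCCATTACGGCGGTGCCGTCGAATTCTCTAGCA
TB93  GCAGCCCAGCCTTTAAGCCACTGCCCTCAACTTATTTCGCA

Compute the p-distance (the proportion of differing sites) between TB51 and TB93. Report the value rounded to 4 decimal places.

Mismatches occur at site 1 (T→G), site 2 (G→C), site 4 (C→G), site 6 (G→C), site 12 (A→T), site 16 (C→A), site 18 (G→C), site 20 (G→A), site 21 (G→C), site 26 (G→C), site 29 (G→A), site 31 (A→C), site 34 (C→A), site 36 (C→T), site 38 (A→C).
There are 15 differences over 41 sites, so p = 15/41 = 0.3659.

0.3659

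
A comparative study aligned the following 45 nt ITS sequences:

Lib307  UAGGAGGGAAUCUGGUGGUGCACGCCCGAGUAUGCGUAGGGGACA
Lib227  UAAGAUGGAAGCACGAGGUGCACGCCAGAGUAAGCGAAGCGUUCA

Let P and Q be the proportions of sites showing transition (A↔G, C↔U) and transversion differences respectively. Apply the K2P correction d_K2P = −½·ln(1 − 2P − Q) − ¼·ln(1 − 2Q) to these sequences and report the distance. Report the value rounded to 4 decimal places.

Differing sites — 3:G/A (Ti); 6:G/U (Tv); 11:U/G (Tv); 13:U/A (Tv); 14:G/C (Tv); 16:U/A (Tv); 27:C/A (Tv); 33:U/A (Tv); 37:U/A (Tv); 40:G/C (Tv); 42:G/U (Tv); 43:A/U (Tv).
Of the 12 differences, 1 transition and 11 transversions over 45 sites: P = 1/45 = 0.022222, Q = 11/45 = 0.244444.
d = −0.5·ln(0.711112) − 0.25·ln(0.511112) = −0.5·(-0.340925) − 0.25·(-0.671167) = 0.3383.

0.3383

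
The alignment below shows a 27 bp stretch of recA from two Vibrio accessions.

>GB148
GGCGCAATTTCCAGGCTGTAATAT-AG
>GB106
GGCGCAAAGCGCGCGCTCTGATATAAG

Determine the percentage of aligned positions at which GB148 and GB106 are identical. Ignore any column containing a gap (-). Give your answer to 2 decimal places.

Excluding the 1 gap column leaves 26 comparable sites.
Mismatches occur at site 8 (T↔A), site 9 (T↔G), site 10 (T↔C), site 11 (C↔G), site 13 (A↔G), site 14 (G↔C), site 18 (G↔C), site 20 (A↔G).
18 of the 26 comparable sites match, so the percent identity is 18/26 × 100 = 69.23%.

69.23%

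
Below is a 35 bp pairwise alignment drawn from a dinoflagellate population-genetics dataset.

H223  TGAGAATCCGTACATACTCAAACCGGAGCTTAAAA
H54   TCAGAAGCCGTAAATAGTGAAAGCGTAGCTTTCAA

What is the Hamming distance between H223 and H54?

9

The sequences differ at positions 2 (G/C), 7 (T/G), 13 (C/A), 17 (C/G), 19 (C/G), 23 (C/G), 26 (G/T), 32 (A/T), 33 (A/C).
That gives 9 mismatches out of 35 aligned sites, so the Hamming distance is 9.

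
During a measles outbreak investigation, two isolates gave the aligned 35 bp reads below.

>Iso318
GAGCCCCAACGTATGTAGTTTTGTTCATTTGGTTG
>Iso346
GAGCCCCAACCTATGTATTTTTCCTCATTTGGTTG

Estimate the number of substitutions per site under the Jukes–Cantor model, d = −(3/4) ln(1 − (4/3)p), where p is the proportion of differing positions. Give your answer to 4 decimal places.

0.1240

Mismatches occur at site 11 (G↔C), site 18 (G↔T), site 23 (G↔C), site 24 (T↔C).
p = 4/35 = 0.114286.
d = −0.75 · ln(1 − (4/3)·0.114286) = −0.75 · ln(0.847619) = −0.75 · (-0.165324) = 0.1240.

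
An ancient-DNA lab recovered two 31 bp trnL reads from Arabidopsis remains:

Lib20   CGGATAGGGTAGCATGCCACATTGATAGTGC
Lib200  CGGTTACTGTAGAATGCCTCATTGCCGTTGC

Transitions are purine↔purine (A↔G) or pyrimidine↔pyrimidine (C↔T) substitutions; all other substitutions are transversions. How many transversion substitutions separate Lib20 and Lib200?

Mismatches occur at site 4 (A↔T, transversion), site 7 (G↔C, transversion), site 8 (G↔T, transversion), site 13 (C↔A, transversion), site 19 (A↔T, transversion), site 25 (A↔C, transversion), site 26 (T↔C, transition), site 27 (A↔G, transition), site 28 (G↔T, transversion).
Of the 9 differences, 2 transitions and 7 transversions, so the answer is 7.

7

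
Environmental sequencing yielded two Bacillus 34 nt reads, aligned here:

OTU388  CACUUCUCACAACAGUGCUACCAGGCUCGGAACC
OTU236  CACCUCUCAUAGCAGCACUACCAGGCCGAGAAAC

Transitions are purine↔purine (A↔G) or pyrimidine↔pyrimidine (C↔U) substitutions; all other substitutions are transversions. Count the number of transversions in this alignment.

Differing sites — 4:U/C (Ti); 10:C/U (Ti); 12:A/G (Ti); 16:U/C (Ti); 17:G/A (Ti); 27:U/C (Ti); 28:C/G (Tv); 29:G/A (Ti); 33:C/A (Tv).
Of the 9 differences, 7 transitions and 2 transversions, so the answer is 2.

2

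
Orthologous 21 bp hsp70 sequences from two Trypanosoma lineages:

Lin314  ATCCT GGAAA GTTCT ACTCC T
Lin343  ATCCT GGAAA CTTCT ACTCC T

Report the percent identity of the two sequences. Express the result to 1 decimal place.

95.2%

A single mismatch occurs at site 11 (G→C).
20 of the 21 sites match, so the percent identity is 20/21 × 100 = 95.2%.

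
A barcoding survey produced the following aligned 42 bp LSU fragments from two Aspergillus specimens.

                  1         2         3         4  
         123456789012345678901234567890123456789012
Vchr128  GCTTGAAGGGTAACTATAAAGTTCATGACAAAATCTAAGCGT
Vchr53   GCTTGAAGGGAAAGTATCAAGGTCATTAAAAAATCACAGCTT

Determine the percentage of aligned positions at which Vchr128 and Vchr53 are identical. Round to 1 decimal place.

Mismatches occur at site 11 (T↔A), site 14 (C↔G), site 18 (A↔C), site 22 (T↔G), site 27 (G↔T), site 29 (C↔A), site 36 (T↔A), site 37 (A↔C), site 41 (G↔T).
33 of the 42 sites match, so the percent identity is 33/42 × 100 = 78.6%.

78.6%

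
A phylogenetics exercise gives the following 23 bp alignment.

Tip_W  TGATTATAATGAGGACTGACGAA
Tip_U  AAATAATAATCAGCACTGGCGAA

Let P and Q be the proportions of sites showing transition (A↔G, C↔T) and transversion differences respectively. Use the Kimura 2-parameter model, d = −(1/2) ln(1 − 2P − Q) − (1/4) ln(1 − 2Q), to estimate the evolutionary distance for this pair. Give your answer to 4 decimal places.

0.3206

Differing sites — 1:T/A (Tv); 2:G/A (Ti); 5:T/A (Tv); 11:G/C (Tv); 14:G/C (Tv); 19:A/G (Ti).
Of the 6 differences, 2 transitions and 4 transversions over 23 sites: P = 2/23 = 0.086957, Q = 4/23 = 0.173913.
d = −0.5·ln(0.652173) − 0.25·ln(0.652174) = −0.5·(-0.427445) − 0.25·(-0.427444) = 0.3206.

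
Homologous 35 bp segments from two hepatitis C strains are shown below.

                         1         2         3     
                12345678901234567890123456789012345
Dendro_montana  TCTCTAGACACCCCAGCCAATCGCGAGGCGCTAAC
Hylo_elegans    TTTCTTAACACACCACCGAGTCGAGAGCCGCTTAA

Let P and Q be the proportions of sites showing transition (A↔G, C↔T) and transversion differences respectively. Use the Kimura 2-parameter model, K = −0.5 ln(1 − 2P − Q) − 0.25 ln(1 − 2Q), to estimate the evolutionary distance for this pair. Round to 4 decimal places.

Differing sites — 2:C/T (Ti); 6:A/T (Tv); 7:G/A (Ti); 12:C/A (Tv); 16:G/C (Tv); 18:C/G (Tv); 20:A/G (Ti); 24:C/A (Tv); 28:G/C (Tv); 33:A/T (Tv); 35:C/A (Tv).
Of the 11 differences, 3 transitions and 8 transversions over 35 sites: P = 3/35 = 0.085714, Q = 8/35 = 0.228571.
d = −0.5·ln(0.600001) − 0.25·ln(0.542858) = −0.5·(-0.510824) − 0.25·(-0.610908) = 0.4081.

0.4081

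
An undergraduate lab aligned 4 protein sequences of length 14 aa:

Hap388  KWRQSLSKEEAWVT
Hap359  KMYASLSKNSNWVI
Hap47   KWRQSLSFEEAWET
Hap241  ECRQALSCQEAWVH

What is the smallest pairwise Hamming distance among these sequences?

2

Pairwise Hamming distances:
  Hap388 vs Hap359: 7
  Hap388 vs Hap47: 2
  Hap388 vs Hap241: 6
  Hap359 vs Hap47: 9
  Hap359 vs Hap241: 10
  Hap47 vs Hap241: 7
The smallest is 2, between Hap388 and Hap47.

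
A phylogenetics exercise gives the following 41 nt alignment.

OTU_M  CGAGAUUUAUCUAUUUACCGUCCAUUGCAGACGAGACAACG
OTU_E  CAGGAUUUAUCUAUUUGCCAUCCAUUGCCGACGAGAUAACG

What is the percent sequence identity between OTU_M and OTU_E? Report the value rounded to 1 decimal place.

85.4%

The sequences differ at positions 2 (G/A), 3 (A/G), 17 (A/G), 20 (G/A), 29 (A/C), 37 (C/U).
35 of the 41 sites match, so the percent identity is 35/41 × 100 = 85.4%.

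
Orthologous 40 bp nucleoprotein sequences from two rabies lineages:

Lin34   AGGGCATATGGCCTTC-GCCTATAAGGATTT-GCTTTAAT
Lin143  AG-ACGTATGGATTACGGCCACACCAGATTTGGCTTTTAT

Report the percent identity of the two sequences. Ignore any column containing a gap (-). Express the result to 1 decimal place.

67.6%

Excluding the 3 gap columns leaves 37 comparable sites.
Differing sites — 4:G/A; 6:A/G; 12:C/A; 13:C/T; 15:T/A; 21:T/A; 22:A/C; 23:T/A; 24:A/C; 25:A/C; 26:G/A; 38:A/T.
25 of the 37 comparable sites match, so the percent identity is 25/37 × 100 = 67.6%.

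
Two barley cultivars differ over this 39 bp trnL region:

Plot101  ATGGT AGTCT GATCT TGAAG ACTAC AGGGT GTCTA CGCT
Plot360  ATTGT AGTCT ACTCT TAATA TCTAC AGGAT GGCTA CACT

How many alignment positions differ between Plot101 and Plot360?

The sequences differ at positions 3 (G/T), 11 (G/A), 12 (A/C), 17 (G/A), 19 (A/T), 20 (G/A), 21 (A/T), 29 (G/A), 32 (T/G), 37 (G/A).
That gives 10 mismatches out of 39 aligned sites, so the Hamming distance is 10.

10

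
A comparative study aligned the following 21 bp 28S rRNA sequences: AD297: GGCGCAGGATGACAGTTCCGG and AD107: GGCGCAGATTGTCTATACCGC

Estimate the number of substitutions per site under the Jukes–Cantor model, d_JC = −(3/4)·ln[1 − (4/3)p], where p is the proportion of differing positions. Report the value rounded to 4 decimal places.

Differing sites — 8:G/A; 9:A/T; 12:A/T; 14:A/T; 15:G/A; 17:T/A; 21:G/C.
p = 7/21 = 0.333333.
d = −0.75 · ln(1 − (4/3)·0.333333) = −0.75 · ln(0.555556) = −0.75 · (-0.587786) = 0.4408.

0.4408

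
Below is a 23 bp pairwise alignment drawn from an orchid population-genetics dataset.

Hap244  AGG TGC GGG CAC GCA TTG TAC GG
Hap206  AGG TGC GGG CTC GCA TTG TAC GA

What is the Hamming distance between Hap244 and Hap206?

2

Differing sites — 11:A/T; 23:G/A.
That gives 2 mismatches out of 23 aligned sites, so the Hamming distance is 2.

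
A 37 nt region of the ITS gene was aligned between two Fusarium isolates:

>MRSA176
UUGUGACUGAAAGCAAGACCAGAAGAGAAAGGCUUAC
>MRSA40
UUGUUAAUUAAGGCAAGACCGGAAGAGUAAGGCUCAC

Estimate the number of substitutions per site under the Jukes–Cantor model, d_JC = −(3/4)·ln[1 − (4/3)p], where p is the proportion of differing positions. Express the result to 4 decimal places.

0.2180

Mismatches occur at site 5 (G↔U), site 7 (C↔A), site 9 (G↔U), site 12 (A↔G), site 21 (A↔G), site 28 (A↔U), site 35 (U↔C).
p = 7/37 = 0.189189.
d = −0.75 · ln(1 − (4/3)·0.189189) = −0.75 · ln(0.747748) = −0.75 · (-0.290689) = 0.2180.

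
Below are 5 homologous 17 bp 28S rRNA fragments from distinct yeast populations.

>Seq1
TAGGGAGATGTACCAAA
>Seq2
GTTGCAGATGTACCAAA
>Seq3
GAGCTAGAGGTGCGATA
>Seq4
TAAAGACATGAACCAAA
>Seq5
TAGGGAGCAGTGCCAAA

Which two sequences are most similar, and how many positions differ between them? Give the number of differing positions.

3

Pairwise Hamming distances:
  Seq1 vs Seq2: 4
  Seq1 vs Seq3: 7
  Seq1 vs Seq4: 4
  Seq1 vs Seq5: 3
  Seq2 vs Seq3: 8
  Seq2 vs Seq4: 7
  Seq2 vs Seq5: 7
  Seq3 vs Seq4: 10
  Seq3 vs Seq5: 7
  Seq4 vs Seq5: 7
The smallest is 3, between Seq1 and Seq5.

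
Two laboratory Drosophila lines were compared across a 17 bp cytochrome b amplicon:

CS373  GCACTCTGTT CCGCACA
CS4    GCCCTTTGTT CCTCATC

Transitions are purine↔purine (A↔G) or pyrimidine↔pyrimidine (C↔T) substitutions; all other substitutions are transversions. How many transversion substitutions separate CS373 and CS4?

3

Differing sites — 3:A/C (Tv); 6:C/T (Ti); 13:G/T (Tv); 16:C/T (Ti); 17:A/C (Tv).
Of the 5 differences, 2 transitions and 3 transversions, so the answer is 3.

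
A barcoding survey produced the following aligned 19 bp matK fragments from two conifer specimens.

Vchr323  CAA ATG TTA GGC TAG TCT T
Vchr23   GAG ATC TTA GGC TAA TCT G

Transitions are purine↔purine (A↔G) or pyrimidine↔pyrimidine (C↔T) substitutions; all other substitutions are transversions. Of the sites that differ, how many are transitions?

2

Mismatches occur at site 1 (C↔G, transversion), site 3 (A↔G, transition), site 6 (G↔C, transversion), site 15 (G↔A, transition), site 19 (T↔G, transversion).
Of the 5 differences, 2 transitions and 3 transversions, so the answer is 2.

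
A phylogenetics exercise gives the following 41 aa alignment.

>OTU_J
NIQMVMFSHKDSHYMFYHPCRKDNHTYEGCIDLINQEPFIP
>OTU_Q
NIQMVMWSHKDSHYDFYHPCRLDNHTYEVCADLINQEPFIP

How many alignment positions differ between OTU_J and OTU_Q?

5

Mismatches occur at site 7 (F/W), site 15 (M/D), site 22 (K/L), site 29 (G/V), site 31 (I/A).
That gives 5 mismatches out of 41 aligned sites, so the Hamming distance is 5.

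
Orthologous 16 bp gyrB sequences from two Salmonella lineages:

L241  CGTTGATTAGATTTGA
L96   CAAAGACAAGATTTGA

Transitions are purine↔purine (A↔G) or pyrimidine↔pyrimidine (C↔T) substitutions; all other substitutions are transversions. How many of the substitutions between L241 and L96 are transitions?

Mismatches occur at site 2 (G→A, transition), site 3 (T→A, transversion), site 4 (T→A, transversion), site 7 (T→C, transition), site 8 (T→A, transversion).
Of the 5 differences, 2 transitions and 3 transversions, so the answer is 2.

2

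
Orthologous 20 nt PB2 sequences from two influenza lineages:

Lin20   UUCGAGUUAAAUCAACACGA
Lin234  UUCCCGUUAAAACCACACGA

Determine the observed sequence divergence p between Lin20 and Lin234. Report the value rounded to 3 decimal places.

0.200

Differing sites — 4:G/C; 5:A/C; 12:U/A; 14:A/C.
There are 4 differences over 20 sites, so p = 4/20 = 0.200.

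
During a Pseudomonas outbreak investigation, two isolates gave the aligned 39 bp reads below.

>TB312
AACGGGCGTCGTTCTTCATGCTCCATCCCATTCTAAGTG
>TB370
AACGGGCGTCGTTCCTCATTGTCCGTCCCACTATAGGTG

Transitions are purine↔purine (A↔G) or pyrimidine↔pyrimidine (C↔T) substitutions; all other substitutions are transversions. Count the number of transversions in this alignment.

3

Differing sites — 15:T/C (Ti); 20:G/T (Tv); 21:C/G (Tv); 25:A/G (Ti); 31:T/C (Ti); 33:C/A (Tv); 36:A/G (Ti).
Of the 7 differences, 4 transitions and 3 transversions, so the answer is 3.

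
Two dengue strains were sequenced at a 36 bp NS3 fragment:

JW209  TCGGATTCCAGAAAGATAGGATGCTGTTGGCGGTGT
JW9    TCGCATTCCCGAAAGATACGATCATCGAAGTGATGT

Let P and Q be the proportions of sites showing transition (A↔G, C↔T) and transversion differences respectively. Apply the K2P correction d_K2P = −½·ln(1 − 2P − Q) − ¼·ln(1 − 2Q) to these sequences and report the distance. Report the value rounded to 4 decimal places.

Differing sites — 4:G/C (Tv); 10:A/C (Tv); 19:G/C (Tv); 23:G/C (Tv); 24:C/A (Tv); 26:G/C (Tv); 27:T/G (Tv); 28:T/A (Tv); 29:G/A (Ti); 31:C/T (Ti); 33:G/A (Ti).
Of the 11 differences, 3 transitions and 8 transversions over 36 sites: P = 3/36 = 0.083333, Q = 8/36 = 0.222222.
d = −0.5·ln(0.611112) − 0.25·ln(0.555556) = −0.5·(-0.492475) − 0.25·(-0.587786) = 0.3932.

0.3932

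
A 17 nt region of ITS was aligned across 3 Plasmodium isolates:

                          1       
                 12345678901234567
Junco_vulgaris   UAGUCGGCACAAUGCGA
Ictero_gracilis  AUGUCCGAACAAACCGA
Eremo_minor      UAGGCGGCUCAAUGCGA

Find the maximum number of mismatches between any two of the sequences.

Pairwise Hamming distances:
  Junco_vulgaris vs Ictero_gracilis: 6
  Junco_vulgaris vs Eremo_minor: 2
  Ictero_gracilis vs Eremo_minor: 8
The largest is 8, between Ictero_gracilis and Eremo_minor.

8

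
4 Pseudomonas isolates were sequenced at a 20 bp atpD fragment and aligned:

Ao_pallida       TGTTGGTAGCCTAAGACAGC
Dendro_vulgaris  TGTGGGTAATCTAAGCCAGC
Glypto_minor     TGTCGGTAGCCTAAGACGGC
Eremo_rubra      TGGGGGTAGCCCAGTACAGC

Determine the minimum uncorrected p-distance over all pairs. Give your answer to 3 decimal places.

0.100

Pairwise Hamming distances:
  Ao_pallida vs Dendro_vulgaris: 4
  Ao_pallida vs Glypto_minor: 2
  Ao_pallida vs Eremo_rubra: 5
  Dendro_vulgaris vs Glypto_minor: 5
  Dendro_vulgaris vs Eremo_rubra: 7
  Glypto_minor vs Eremo_rubra: 6
The smallest is 2 mismatches, between Ao_pallida and Glypto_minor; p = 2/20 = 0.100.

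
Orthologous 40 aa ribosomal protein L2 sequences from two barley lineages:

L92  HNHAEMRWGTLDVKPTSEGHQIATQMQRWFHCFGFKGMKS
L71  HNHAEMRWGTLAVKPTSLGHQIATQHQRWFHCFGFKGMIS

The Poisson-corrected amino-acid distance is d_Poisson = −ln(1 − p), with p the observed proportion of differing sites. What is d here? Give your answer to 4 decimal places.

Mismatches occur at site 12 (D↔A), site 18 (E↔L), site 26 (M↔H), site 39 (K↔I).
p = 4/40 = 0.100000.
d = −ln(1 − 0.100000) = −ln(0.900000) = 0.1054.

0.1054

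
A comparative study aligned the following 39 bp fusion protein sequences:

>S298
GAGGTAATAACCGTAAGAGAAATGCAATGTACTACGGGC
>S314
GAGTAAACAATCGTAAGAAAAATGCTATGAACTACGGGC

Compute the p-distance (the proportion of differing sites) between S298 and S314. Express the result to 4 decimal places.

The sequences differ at positions 4 (G/T), 5 (T/A), 8 (T/C), 11 (C/T), 19 (G/A), 26 (A/T), 30 (T/A).
There are 7 differences over 39 sites, so p = 7/39 = 0.1795.

0.1795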